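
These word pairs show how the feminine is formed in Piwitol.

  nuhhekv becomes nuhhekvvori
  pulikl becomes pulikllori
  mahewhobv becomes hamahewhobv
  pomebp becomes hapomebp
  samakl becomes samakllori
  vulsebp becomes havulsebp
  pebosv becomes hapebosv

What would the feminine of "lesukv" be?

nuhhekv and mahewhobv both end in -v yet inflect differently (nuhhekvvori, hamahewhobv), so the final letter is not what conditions the rule; the second-to-last letter is.
"lesukv" has second-to-last letter 'k'. The stems whose second-to-last letter is 'k' (nuhhekv → nuhhekvvori, pulikl → pulikllori, samakl → samakllori) double the final consonant and add -ori.
So lesukv → lesukvvori.

lesukvvori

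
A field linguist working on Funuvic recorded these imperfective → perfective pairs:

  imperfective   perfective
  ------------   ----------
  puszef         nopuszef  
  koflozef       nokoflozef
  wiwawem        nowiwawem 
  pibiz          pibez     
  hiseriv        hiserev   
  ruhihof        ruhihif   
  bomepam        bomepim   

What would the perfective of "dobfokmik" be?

dobfokmek

puszef and ruhihof both end in -f yet inflect differently (nopuszef, ruhihif), so the final letter is not what conditions the rule; the last vowel is.
"dobfokmik" has last vowel 'i'. The stems whose last vowel is 'i' (pibiz → pibez, hiseriv → hiserev) change the last vowel to 'e'.
So dobfokmik → dobfokmek.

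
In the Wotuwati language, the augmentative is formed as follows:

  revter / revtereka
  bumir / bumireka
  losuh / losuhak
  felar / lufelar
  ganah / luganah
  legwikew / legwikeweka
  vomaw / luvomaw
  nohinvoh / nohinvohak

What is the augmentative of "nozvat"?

lunozvat

nohinvoh and ganah both end in -h yet inflect differently (nohinvohak, luganah), so the final letter is not what conditions the rule; the last vowel is.
"nozvat" has last vowel 'a'. The stems whose last vowel is 'a' (ganah → luganah, vomaw → luvomaw, felar → lufelar) add the prefix lu-.
So nozvat → lunozvat.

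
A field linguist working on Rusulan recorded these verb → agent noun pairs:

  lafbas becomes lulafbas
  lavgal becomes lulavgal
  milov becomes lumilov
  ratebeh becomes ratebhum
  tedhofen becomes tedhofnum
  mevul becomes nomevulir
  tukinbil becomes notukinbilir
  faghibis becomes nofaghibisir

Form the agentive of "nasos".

lunasos

"nasos" has last vowel 'o'. The one such stem in the data (milov → lumilov) adds the prefix lu-, so the same rule applies.
So nasos → lunasos.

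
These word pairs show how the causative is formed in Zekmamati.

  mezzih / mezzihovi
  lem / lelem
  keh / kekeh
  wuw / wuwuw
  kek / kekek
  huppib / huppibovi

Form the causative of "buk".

mezzih and keh both end in -h yet inflect differently (mezzihovi, kekeh), so the final letter is not what conditions the rule; the number of vowels is.
"buk" has 1 vowel. The stems with 1 vowel (keh → kekeh, wuw → wuwuw, lem → lelem) repeat the first consonant+vowel as a prefix.
The other pattern: stems with 2 vowels add -ovi.
So buk → bubuk.

bubuk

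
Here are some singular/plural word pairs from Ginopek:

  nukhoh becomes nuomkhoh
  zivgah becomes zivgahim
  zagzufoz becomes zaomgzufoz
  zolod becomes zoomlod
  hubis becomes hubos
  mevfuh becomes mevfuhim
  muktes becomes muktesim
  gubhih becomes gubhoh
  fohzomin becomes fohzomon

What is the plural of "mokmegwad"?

mokmegwadim

gubhih and nukhoh both end in -h yet inflect differently (gubhoh, nuomkhoh), so the final letter is not what conditions the rule; the last vowel is.
"mokmegwad" has last vowel 'a'. The one such stem in the data (zivgah → zivgahim) adds -im, so the same rule applies.
The other patterns: stems whose last vowel is 'i' change the last vowel to 'o'; stems whose last vowel is 'o' insert -om- after the first vowel.
So mokmegwad → mokmegwadim.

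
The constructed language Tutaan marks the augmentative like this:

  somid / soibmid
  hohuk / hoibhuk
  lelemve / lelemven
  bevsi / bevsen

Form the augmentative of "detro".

somid and bevsi both have last vowel 'i' yet inflect differently (soibmid, bevsen), so the last vowel is not what conditions the rule; whether the stem ends in a vowel or a consonant is.
"detro" ends in a vowel. The stems ending in a vowel (lelemve → lelemven, bevsi → bevsen) drop the final letter and add -en.
So detro → detren.

detren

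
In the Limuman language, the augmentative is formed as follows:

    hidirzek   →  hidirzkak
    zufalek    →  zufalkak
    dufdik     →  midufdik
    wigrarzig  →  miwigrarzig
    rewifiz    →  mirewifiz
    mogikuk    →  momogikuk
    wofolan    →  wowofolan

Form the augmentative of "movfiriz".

hidirzek and dufdik both end in -k yet inflect differently (hidirzkak, midufdik), so the final letter is not what conditions the rule; the last vowel is.
"movfiriz" has last vowel 'i'. The stems whose last vowel is 'i' (dufdik → midufdik, wigrarzig → miwigrarzig, rewifiz → mirewifiz) add the prefix mi-.
The other patterns: stems whose last vowel is 'e' delete the last vowel and add -ak; stems whose last vowel is 'a' or 'u' repeat the first consonant+vowel as a prefix.
So movfiriz → mimovfiriz.

mimovfiriz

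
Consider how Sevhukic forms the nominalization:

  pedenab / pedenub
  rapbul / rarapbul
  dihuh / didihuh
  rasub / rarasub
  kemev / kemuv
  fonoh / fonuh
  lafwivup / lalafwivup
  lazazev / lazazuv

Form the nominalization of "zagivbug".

rasub and pedenab both end in -b yet inflect differently (rarasub, pedenub), so the final letter is not what conditions the rule; the last vowel is.
"zagivbug" has last vowel 'u'. The stems whose last vowel is 'u' (rasub → rarasub, rapbul → rarapbul, dihuh → didihuh) repeat the first consonant+vowel as a prefix.
The other pattern: stems whose last vowel is 'a', 'e' or 'o' change the last vowel to 'u'.
So zagivbug → zazagivbug.

zazagivbug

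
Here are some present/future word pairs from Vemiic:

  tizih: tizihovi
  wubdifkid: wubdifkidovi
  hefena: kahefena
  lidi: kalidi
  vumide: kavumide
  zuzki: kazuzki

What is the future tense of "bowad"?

bowadovi

tizih and lidi both have last vowel 'i' yet inflect differently (tizihovi, kalidi), so the last vowel is not what conditions the rule; whether the stem ends in a vowel or a consonant is.
"bowad" ends in a consonant. The stems ending in a consonant (tizih → tizihovi, wubdifkid → wubdifkidovi) add -ovi.
So bowad → bowadovi.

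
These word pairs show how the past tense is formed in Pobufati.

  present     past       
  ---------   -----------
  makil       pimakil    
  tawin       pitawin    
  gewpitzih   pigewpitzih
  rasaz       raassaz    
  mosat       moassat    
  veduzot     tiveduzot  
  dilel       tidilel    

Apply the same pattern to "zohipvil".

pizohipvil

"zohipvil" has last vowel 'i'. The stems whose last vowel is 'i' (makil → pimakil, tawin → pitawin, gewpitzih → pigewpitzih) add the prefix pi-.
So zohipvil → pizohipvil.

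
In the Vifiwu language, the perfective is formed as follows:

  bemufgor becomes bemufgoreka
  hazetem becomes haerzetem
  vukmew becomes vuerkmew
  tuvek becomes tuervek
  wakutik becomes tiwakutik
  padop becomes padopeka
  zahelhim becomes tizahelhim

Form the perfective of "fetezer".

feertezer

zahelhim and hazetem both end in -m yet inflect differently (tizahelhim, haerzetem), so the final letter is not what conditions the rule; the last vowel is.
"fetezer" has last vowel 'e'. The stems whose last vowel is 'e' (vukmew → vuerkmew, hazetem → haerzetem, tuvek → tuervek) insert -er- after the first vowel.
The other patterns: stems whose last vowel is 'i' add the prefix ti-; stems whose last vowel is 'o' add -eka.
So fetezer → feertezer.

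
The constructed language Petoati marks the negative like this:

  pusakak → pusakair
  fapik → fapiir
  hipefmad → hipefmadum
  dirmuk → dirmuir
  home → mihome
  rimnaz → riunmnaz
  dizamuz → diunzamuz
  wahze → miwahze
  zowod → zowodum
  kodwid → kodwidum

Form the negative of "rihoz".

pusakak and hipefmad both have last vowel 'a' yet inflect differently (pusakair, hipefmadum), so the last vowel is not what conditions the rule; the final letter is.
"rihoz" ends in -z. The stems ending in -z (rimnaz → riunmnaz, dizamuz → diunzamuz) insert -un- after the first vowel.
The other patterns: stems ending in -k drop the final letter and add -ir; stems ending in -e add the prefix mi-; stems ending in -d add -um.
So rihoz → riunhoz.

riunhoz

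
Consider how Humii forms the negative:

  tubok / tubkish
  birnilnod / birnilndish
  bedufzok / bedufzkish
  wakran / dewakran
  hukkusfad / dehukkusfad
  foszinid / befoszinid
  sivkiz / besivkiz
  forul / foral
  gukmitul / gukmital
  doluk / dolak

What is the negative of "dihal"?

dedihal

birnilnod and hukkusfad both end in -d yet inflect differently (birnilndish, dehukkusfad), so the final letter is not what conditions the rule; the last vowel is.
"dihal" has last vowel 'a'. The stems whose last vowel is 'a' (wakran → dewakran, hukkusfad → dehukkusfad) add the prefix de-.
So dihal → dedihal.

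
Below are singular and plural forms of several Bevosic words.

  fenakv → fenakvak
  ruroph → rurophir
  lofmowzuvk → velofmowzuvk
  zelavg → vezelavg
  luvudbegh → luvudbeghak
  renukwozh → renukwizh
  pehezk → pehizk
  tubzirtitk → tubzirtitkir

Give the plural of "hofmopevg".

lofmowzuvk and tubzirtitk both end in -k yet inflect differently (velofmowzuvk, tubzirtitkir), so the final letter is not what conditions the rule; the second-to-last letter is.
"hofmopevg" has second-to-last letter 'v'. The stems whose second-to-last letter is 'v' (zelavg → vezelavg, lofmowzuvk → velofmowzuvk) add the prefix ve-.
So hofmopevg → vehofmopevg.

vehofmopevg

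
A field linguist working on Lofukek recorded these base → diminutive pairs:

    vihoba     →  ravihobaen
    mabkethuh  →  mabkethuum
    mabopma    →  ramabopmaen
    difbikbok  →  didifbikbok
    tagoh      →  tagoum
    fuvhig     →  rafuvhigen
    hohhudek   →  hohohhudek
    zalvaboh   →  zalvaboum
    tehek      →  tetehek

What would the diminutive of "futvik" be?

fufutvik

difbikbok and tagoh both have last vowel 'o' yet inflect differently (didifbikbok, tagoum), so the last vowel is not what conditions the rule; the final letter is.
"futvik" ends in -k. The stems ending in -k (hohhudek → hohohhudek, difbikbok → didifbikbok, tehek → tetehek) repeat the first consonant+vowel as a prefix.
The other patterns: stems ending in -h drop the final letter and add -um; stems ending in -a or -g add ra- … -en around the stem.
So futvik → fufutvik.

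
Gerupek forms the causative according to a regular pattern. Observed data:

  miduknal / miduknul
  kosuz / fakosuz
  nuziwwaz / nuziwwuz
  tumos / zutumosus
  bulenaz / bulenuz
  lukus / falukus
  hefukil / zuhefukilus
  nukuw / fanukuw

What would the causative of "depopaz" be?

"depopaz" has last vowel 'a'. The stems whose last vowel is 'a' (nuziwwaz → nuziwwuz, miduknal → miduknul, bulenaz → bulenuz) change the last vowel to 'u'.
So depopaz → depopuz.

depopuz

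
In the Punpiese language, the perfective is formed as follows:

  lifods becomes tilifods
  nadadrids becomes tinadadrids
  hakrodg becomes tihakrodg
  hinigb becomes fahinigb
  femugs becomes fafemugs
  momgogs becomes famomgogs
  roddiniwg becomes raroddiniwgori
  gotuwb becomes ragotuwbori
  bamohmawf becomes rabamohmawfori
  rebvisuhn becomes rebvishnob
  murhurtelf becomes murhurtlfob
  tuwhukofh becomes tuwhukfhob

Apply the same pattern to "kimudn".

lifods and femugs both end in -s yet inflect differently (tilifods, fafemugs), so the final letter is not what conditions the rule; the second-to-last letter is.
"kimudn" has second-to-last letter 'd'. The stems whose second-to-last letter is 'd' (lifods → tilifods, nadadrids → tinadadrids, hakrodg → tihakrodg) add the prefix ti-.
So kimudn → tikimudn.

tikimudn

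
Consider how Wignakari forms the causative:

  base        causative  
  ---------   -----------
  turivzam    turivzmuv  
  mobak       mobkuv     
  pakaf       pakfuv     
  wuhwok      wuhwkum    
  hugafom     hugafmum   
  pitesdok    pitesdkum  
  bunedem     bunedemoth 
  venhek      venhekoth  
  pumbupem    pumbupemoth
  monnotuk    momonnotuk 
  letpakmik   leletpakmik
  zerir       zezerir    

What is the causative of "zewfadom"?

mobak and wuhwok both end in -k yet inflect differently (mobkuv, wuhwkum), so the final letter is not what conditions the rule; the last vowel is.
"zewfadom" has last vowel 'o'. The stems whose last vowel is 'o' (wuhwok → wuhwkum, hugafom → hugafmum, pitesdok → pitesdkum) delete the last vowel and add -um.
So zewfadom → zewfadmum.

zewfadmum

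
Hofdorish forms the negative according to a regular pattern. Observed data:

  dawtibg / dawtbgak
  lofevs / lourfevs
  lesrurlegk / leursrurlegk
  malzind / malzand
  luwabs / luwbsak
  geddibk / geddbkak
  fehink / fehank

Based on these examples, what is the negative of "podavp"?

"podavp" has second-to-last letter 'v'. The one such stem in the data (lofevs → lourfevs) inserts -ur- after the first vowel (as does lesrurlegk), so the same rule applies.
The other patterns: stems whose second-to-last letter is 'b' delete the last vowel and add -ak; stems whose second-to-last letter is 'n' change the last vowel to 'a'.
So podavp → pourdavp.

pourdavp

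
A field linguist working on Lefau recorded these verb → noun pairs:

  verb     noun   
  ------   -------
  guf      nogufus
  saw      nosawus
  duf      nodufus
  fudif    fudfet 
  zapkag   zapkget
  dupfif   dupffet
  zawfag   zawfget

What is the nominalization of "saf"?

nosafus

guf and fudif both end in -f yet inflect differently (nogufus, fudfet), so the final letter is not what conditions the rule; the number of vowels is.
"saf" has 1 vowel. The stems with 1 vowel (guf → nogufus, saw → nosawus, duf → nodufus) add no- … -us around the stem.
The other pattern: stems with 2 vowels delete the last vowel and add -et.
So saf → nosafus.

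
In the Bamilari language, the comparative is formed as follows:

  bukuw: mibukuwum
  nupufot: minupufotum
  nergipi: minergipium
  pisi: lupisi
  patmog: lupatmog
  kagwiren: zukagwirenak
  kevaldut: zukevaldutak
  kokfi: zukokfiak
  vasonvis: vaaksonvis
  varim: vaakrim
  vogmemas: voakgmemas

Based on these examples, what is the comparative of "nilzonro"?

minilzonroum

nergipi and pisi both end in -i yet inflect differently (minergipium, lupisi), so the final letter is not what conditions the rule; the first letter is.
"nilzonro" begins with n-. The stems beginning with n- (nupufot → minupufotum, nergipi → minergipium) add mi- … -um around the stem.
The other patterns: stems beginning with p- add the prefix lu-; stems beginning with k- add zu- … -ak around the stem; stems beginning with v- insert -ak- after the first vowel.
So nilzonro → minilzonroum.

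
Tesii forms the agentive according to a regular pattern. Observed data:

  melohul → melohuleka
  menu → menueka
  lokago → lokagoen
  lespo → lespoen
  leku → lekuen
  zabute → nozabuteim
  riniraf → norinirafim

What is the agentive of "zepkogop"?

"zepkogop" begins with z-. The one such stem in the data (zabute → nozabuteim) adds no- … -im around the stem, so the same rule applies.
The other patterns: stems beginning with m- add -eka; stems beginning with l- add -en.
So zepkogop → nozepkogopim.

nozepkogopim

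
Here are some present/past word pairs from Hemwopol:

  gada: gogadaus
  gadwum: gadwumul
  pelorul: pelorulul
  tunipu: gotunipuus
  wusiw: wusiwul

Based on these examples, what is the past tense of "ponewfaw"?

tunipu and gadwum both have last vowel 'u' yet inflect differently (gotunipuus, gadwumul), so the last vowel is not what conditions the rule; whether the stem ends in a vowel or a consonant is.
"ponewfaw" ends in a consonant. The stems ending in a consonant (gadwum → gadwumul, pelorul → pelorulul, wusiw → wusiwul) add -ul.
The other pattern: stems ending in a vowel add go- … -us around the stem.
So ponewfaw → ponewfawul.

ponewfawul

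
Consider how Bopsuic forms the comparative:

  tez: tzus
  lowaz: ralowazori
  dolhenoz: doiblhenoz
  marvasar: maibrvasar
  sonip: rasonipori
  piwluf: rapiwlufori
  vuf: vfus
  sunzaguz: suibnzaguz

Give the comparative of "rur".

vuf and piwluf both end in -f yet inflect differently (vfus, rapiwlufori), so the final letter is not what conditions the rule; the number of vowels is.
"rur" has 1 vowel. The stems with 1 vowel (vuf → vfus, tez → tzus) delete the last vowel and add -us.
So rur → rrus.

rrus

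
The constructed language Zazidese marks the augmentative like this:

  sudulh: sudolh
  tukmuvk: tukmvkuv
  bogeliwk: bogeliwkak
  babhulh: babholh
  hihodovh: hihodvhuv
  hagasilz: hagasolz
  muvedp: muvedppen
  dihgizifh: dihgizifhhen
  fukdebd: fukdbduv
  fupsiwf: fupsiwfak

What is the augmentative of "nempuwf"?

nempuwfak

dihgizifh and hihodovh both end in -h yet inflect differently (dihgizifhhen, hihodvhuv), so the final letter is not what conditions the rule; the second-to-last letter is.
"nempuwf" has second-to-last letter 'w'. The stems whose second-to-last letter is 'w' (bogeliwk → bogeliwkak, fupsiwf → fupsiwfak) add -ak.
The other patterns: stems whose second-to-last letter is 'd' or 'f' double the final consonant and add -en; stems whose second-to-last letter is 'b' or 'v' delete the last vowel and add -uv; stems whose second-to-last letter is 'l' change the last vowel to 'o'.
So nempuwf → nempuwfak.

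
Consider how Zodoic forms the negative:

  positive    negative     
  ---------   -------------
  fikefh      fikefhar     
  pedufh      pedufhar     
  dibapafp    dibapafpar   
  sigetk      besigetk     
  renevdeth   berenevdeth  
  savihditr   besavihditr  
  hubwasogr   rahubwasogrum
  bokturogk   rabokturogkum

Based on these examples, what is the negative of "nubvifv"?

fikefh and renevdeth both end in -h yet inflect differently (fikefhar, berenevdeth), so the final letter is not what conditions the rule; the second-to-last letter is.
"nubvifv" has second-to-last letter 'f'. The stems whose second-to-last letter is 'f' (fikefh → fikefhar, pedufh → pedufhar, dibapafp → dibapafpar) add -ar.
So nubvifv → nubvifvar.

nubvifvar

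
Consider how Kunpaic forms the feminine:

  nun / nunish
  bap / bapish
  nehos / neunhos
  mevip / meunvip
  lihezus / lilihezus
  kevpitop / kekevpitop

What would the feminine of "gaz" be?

bap and mevip both end in -p yet inflect differently (bapish, meunvip), so the final letter is not what conditions the rule; the number of vowels is.
"gaz" has 1 vowel. The stems with 1 vowel (nun → nunish, bap → bapish) add -ish.
The other patterns: stems with 2 vowels insert -un- after the first vowel; stems with 3 vowels repeat the first consonant+vowel as a prefix.
So gaz → gazish.

gazish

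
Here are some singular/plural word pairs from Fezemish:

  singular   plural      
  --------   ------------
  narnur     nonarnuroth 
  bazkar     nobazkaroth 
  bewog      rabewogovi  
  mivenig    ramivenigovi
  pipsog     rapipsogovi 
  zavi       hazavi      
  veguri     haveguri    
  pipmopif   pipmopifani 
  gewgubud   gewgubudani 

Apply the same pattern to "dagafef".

mivenig and zavi both have last vowel 'i' yet inflect differently (ramivenigovi, hazavi), so the last vowel is not what conditions the rule; the final letter is.
"dagafef" ends in -f. The one such stem in the data (pipmopif → pipmopifani) adds -ani, so the same rule applies.
So dagafef → dagafefani.

dagafefani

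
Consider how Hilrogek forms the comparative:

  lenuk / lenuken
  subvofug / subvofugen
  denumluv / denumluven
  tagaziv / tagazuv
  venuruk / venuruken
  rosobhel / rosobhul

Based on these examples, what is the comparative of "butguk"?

denumluv and tagaziv both end in -v yet inflect differently (denumluven, tagazuv), so the final letter is not what conditions the rule; the last vowel is.
"butguk" has last vowel 'u'. The stems whose last vowel is 'u' (subvofug → subvofugen, lenuk → lenuken, denumluv → denumluven) add -en.
So butguk → butguken.

butguken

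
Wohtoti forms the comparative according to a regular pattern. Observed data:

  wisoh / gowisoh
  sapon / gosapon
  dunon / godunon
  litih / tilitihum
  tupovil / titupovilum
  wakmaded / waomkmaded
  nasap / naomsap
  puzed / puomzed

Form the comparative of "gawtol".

wisoh and litih both end in -h yet inflect differently (gowisoh, tilitihum), so the final letter is not what conditions the rule; the last vowel is.
"gawtol" has last vowel 'o'. The stems whose last vowel is 'o' (wisoh → gowisoh, sapon → gosapon, dunon → godunon) add the prefix go-.
So gawtol → gogawtol.

gogawtol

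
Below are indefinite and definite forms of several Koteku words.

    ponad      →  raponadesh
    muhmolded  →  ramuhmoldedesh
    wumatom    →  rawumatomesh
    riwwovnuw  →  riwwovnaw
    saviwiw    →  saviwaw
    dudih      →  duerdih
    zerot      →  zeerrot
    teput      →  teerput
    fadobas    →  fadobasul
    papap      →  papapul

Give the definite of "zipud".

"zipud" ends in -d. The stems ending in -d (ponad → raponadesh, muhmolded → ramuhmoldedesh) add ra- … -esh around the stem.
The other patterns: stems ending in -w change the last vowel to 'a'; stems ending in -h or -t insert -er- after the first vowel; stems ending in -p or -s add -ul.
So zipud → razipudesh.

razipudesh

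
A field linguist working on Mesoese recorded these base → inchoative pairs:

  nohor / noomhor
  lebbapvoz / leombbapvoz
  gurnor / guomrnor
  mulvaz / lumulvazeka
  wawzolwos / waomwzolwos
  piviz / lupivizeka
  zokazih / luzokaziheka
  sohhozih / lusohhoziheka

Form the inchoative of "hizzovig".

lebbapvoz and mulvaz both end in -z yet inflect differently (leombbapvoz, lumulvazeka), so the final letter is not what conditions the rule; the last vowel is.
"hizzovig" has last vowel 'i'. The stems whose last vowel is 'i' (zokazih → luzokaziheka, sohhozih → lusohhoziheka, piviz → lupivizeka) add lu- … -eka around the stem.
The other pattern: stems whose last vowel is 'o' insert -om- after the first vowel.
So hizzovig → luhizzovigeka.

luhizzovigeka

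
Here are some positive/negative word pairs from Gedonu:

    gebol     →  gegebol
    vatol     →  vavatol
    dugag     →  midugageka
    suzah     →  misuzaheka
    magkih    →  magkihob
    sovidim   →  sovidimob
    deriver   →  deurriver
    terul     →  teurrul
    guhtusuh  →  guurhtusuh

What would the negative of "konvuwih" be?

suzah and magkih both end in -h yet inflect differently (misuzaheka, magkihob), so the final letter is not what conditions the rule; the last vowel is.
"konvuwih" has last vowel 'i'. The stems whose last vowel is 'i' (magkih → magkihob, sovidim → sovidimob) add -ob.
So konvuwih → konvuwihob.

konvuwihob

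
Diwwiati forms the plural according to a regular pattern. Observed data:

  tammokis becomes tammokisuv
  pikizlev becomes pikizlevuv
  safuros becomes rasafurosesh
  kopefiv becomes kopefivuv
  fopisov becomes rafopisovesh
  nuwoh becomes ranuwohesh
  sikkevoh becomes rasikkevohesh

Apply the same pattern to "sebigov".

"sebigov" has last vowel 'o'. The stems whose last vowel is 'o' (nuwoh → ranuwohesh, safuros → rasafurosesh, sikkevoh → rasikkevohesh) add ra- … -esh around the stem.
So sebigov → rasebigovesh.

rasebigovesh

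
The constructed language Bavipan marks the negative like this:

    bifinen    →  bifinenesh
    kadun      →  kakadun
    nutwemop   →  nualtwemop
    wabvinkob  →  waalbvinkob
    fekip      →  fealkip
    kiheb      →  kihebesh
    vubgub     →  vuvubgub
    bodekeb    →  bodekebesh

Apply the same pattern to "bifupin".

bialfupin

vubgub and kiheb both end in -b yet inflect differently (vuvubgub, kihebesh), so the final letter is not what conditions the rule; the last vowel is.
"bifupin" has last vowel 'i'. The one such stem in the data (fekip → fealkip) inserts -al- after the first vowel (as do wabvinkob, nutwemop), so the same rule applies.
So bifupin → bialfupin.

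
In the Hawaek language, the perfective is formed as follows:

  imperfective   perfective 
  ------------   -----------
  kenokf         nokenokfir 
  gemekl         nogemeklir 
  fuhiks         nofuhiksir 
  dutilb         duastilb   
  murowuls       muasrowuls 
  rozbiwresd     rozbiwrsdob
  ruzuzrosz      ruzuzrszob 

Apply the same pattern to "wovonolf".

"wovonolf" has second-to-last letter 'l'. The stems whose second-to-last letter is 'l' (dutilb → duastilb, murowuls → muasrowuls) insert -as- after the first vowel.
The other patterns: stems whose second-to-last letter is 'k' add no- … -ir around the stem; stems whose second-to-last letter is 's' delete the last vowel and add -ob.
So wovonolf → woasvonolf.

woasvonolf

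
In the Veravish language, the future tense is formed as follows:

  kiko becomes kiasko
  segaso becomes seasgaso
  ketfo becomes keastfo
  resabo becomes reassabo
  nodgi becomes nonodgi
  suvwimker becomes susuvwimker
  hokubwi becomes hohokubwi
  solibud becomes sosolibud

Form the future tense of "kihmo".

"kihmo" ends in -o. The stems ending in -o (kiko → kiasko, segaso → seasgaso, ketfo → keastfo) insert -as- after the first vowel.
So kihmo → kiashmo.

kiashmo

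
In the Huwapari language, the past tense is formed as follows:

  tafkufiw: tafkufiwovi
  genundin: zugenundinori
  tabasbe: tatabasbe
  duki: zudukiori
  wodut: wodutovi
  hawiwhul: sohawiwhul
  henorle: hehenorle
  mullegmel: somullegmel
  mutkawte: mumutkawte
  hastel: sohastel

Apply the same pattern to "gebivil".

tafkufiw and genundin both have last vowel 'i' yet inflect differently (tafkufiwovi, zugenundinori), so the last vowel is not what conditions the rule; the final letter is.
"gebivil" ends in -l. The stems ending in -l (hawiwhul → sohawiwhul, hastel → sohastel, mullegmel → somullegmel) add the prefix so-.
The other patterns: stems ending in -t or -w add -ovi; stems ending in -i or -n add zu- … -ori around the stem; stems ending in -e repeat the first consonant+vowel as a prefix.
So gebivil → sogebivil.

sogebivil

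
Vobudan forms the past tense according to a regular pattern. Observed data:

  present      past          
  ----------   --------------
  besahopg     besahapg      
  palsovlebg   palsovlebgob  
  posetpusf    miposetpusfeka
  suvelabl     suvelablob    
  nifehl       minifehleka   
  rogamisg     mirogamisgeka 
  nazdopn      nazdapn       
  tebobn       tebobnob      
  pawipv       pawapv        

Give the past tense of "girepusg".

migirepusgeka

tebobn and nazdopn both end in -n yet inflect differently (tebobnob, nazdapn), so the final letter is not what conditions the rule; the second-to-last letter is.
"girepusg" has second-to-last letter 's'. The stems whose second-to-last letter is 's' (rogamisg → mirogamisgeka, posetpusf → miposetpusfeka) add mi- … -eka around the stem.
The other patterns: stems whose second-to-last letter is 'b' add -ob; stems whose second-to-last letter is 'p' change the last vowel to 'a'.
So girepusg → migirepusgeka.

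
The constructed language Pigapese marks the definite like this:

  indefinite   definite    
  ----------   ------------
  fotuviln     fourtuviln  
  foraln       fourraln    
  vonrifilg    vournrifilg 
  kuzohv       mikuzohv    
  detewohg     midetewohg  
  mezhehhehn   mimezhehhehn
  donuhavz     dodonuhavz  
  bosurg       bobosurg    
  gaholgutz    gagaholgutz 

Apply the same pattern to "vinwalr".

vonrifilg and detewohg both end in -g yet inflect differently (vournrifilg, midetewohg), so the final letter is not what conditions the rule; the second-to-last letter is.
"vinwalr" has second-to-last letter 'l'. The stems whose second-to-last letter is 'l' (fotuviln → fourtuviln, foraln → fourraln, vonrifilg → vournrifilg) insert -ur- after the first vowel.
So vinwalr → viurnwalr.

viurnwalr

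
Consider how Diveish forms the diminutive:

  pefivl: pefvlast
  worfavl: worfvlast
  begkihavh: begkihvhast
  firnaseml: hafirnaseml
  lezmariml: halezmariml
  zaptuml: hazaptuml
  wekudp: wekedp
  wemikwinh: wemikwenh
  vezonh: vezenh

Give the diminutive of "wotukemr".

hawotukemr

pefivl and firnaseml both end in -l yet inflect differently (pefvlast, hafirnaseml), so the final letter is not what conditions the rule; the second-to-last letter is.
"wotukemr" has second-to-last letter 'm'. The stems whose second-to-last letter is 'm' (firnaseml → hafirnaseml, lezmariml → halezmariml, zaptuml → hazaptuml) add the prefix ha-.
So wotukemr → hawotukemr.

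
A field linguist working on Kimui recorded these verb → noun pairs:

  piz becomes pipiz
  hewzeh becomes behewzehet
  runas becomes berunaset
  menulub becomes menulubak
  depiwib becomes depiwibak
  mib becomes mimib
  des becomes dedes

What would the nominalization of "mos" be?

des and runas both end in -s yet inflect differently (dedes, berunaset), so the final letter is not what conditions the rule; the number of vowels is.
"mos" has 1 vowel. The stems with 1 vowel (mib → mimib, des → dedes, piz → pipiz) repeat the first consonant+vowel as a prefix.
The other patterns: stems with 2 vowels add be- … -et around the stem; stems with 3 vowels add -ak.
So mos → momos.

momos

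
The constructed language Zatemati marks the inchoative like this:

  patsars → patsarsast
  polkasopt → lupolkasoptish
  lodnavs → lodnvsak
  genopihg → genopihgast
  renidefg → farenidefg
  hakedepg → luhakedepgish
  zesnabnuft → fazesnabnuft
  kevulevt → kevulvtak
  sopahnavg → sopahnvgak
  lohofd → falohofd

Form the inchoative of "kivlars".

"kivlars" has second-to-last letter 'r'. The one such stem in the data (patsars → patsarsast) adds -ast, so the same rule applies.
So kivlars → kivlarsast.

kivlarsast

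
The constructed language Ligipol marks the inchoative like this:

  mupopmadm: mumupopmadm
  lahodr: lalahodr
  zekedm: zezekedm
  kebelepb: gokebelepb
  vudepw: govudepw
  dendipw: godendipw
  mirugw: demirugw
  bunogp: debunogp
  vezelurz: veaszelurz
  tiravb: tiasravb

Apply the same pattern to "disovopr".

godisovopr

vudepw and mirugw both end in -w yet inflect differently (govudepw, demirugw), so the final letter is not what conditions the rule; the second-to-last letter is.
"disovopr" has second-to-last letter 'p'. The stems whose second-to-last letter is 'p' (kebelepb → gokebelepb, vudepw → govudepw, dendipw → godendipw) add the prefix go-.
The other patterns: stems whose second-to-last letter is 'd' repeat the first consonant+vowel as a prefix; stems whose second-to-last letter is 'g' add the prefix de-; stems whose second-to-last letter is 'r' or 'v' insert -as- after the first vowel.
So disovopr → godisovopr.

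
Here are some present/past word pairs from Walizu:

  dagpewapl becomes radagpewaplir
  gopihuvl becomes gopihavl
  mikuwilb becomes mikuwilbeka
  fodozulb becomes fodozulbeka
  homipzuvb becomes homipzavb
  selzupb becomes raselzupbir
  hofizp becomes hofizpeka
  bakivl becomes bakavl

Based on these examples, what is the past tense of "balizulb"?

homipzuvb and selzupb both end in -b yet inflect differently (homipzavb, raselzupbir), so the final letter is not what conditions the rule; the second-to-last letter is.
"balizulb" has second-to-last letter 'l'. The stems whose second-to-last letter is 'l' (fodozulb → fodozulbeka, mikuwilb → mikuwilbeka) add -eka.
The other patterns: stems whose second-to-last letter is 'v' change the last vowel to 'a'; stems whose second-to-last letter is 'p' add ra- … -ir around the stem.
So balizulb → balizulbeka.

balizulbeka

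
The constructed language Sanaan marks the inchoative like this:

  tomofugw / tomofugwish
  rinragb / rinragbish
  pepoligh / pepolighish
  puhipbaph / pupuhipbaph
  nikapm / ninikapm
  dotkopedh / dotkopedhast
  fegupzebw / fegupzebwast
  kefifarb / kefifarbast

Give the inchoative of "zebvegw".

zebvegwish

"zebvegw" has second-to-last letter 'g'. The stems whose second-to-last letter is 'g' (tomofugw → tomofugwish, rinragb → rinragbish, pepoligh → pepolighish) add -ish.
The other patterns: stems whose second-to-last letter is 'p' repeat the first consonant+vowel as a prefix; stems whose second-to-last letter is 'b', 'd' or 'r' add -ast.
So zebvegw → zebvegwish.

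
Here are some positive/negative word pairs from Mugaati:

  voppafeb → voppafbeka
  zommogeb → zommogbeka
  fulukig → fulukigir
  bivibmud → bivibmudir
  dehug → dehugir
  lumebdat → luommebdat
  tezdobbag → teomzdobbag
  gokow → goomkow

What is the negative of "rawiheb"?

"rawiheb" has last vowel 'e'. The stems whose last vowel is 'e' (voppafeb → voppafbeka, zommogeb → zommogbeka) delete the last vowel and add -eka.
So rawiheb → rawihbeka.

rawihbeka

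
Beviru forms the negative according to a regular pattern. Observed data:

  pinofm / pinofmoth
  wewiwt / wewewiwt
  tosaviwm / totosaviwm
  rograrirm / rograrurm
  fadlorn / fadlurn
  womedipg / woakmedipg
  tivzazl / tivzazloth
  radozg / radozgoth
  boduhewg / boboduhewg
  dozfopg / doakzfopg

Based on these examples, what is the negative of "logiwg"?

lologiwg

"logiwg" has second-to-last letter 'w'. The stems whose second-to-last letter is 'w' (boduhewg → boboduhewg, tosaviwm → totosaviwm, wewiwt → wewewiwt) repeat the first consonant+vowel as a prefix.
The other patterns: stems whose second-to-last letter is 'f' or 'z' add -oth; stems whose second-to-last letter is 'p' insert -ak- after the first vowel; stems whose second-to-last letter is 'r' change the last vowel to 'u'.
So logiwg → lologiwg.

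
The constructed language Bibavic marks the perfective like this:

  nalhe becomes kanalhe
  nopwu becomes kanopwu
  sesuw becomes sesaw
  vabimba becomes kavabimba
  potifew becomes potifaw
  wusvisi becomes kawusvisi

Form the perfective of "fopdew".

fopdaw

nopwu and sesuw both have last vowel 'u' yet inflect differently (kanopwu, sesaw), so the last vowel is not what conditions the rule; whether the stem ends in a vowel or a consonant is.
"fopdew" ends in a consonant. The stems ending in a consonant (sesuw → sesaw, potifew → potifaw) change the last vowel to 'a'.
So fopdew → fopdaw.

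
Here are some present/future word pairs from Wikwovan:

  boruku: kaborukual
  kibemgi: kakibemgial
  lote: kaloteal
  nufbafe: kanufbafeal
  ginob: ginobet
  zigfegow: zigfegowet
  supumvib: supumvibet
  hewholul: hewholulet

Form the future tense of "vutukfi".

kavutukfial

kibemgi and supumvib both have last vowel 'i' yet inflect differently (kakibemgial, supumvibet), so the last vowel is not what conditions the rule; whether the stem ends in a vowel or a consonant is.
"vutukfi" ends in a vowel. The stems ending in a vowel (boruku → kaborukual, kibemgi → kakibemgial, lote → kaloteal) add ka- … -al around the stem.
The other pattern: stems ending in a consonant add -et.
So vutukfi → kavutukfial.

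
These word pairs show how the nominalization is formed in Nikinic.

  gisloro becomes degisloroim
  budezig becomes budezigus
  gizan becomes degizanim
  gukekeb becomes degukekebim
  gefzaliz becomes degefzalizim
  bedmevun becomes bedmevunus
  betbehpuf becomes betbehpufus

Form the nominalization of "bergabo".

gizan and bedmevun both end in -n yet inflect differently (degizanim, bedmevunus), so the final letter is not what conditions the rule; the first letter is.
"bergabo" begins with b-. The stems beginning with b- (bedmevun → bedmevunus, budezig → budezigus, betbehpuf → betbehpufus) add -us.
The other pattern: stems beginning with g- add de- … -im around the stem.
So bergabo → bergabous.

bergabous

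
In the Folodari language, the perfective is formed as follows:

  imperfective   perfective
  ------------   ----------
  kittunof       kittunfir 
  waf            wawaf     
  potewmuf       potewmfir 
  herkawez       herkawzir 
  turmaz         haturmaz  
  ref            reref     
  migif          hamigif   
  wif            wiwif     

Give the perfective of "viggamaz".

waf and migif both end in -f yet inflect differently (wawaf, hamigif), so the final letter is not what conditions the rule; the number of vowels is.
"viggamaz" has 3 vowels. The stems with 3 vowels (potewmuf → potewmfir, herkawez → herkawzir, kittunof → kittunfir) delete the last vowel and add -ir.
So viggamaz → viggamzir.

viggamzir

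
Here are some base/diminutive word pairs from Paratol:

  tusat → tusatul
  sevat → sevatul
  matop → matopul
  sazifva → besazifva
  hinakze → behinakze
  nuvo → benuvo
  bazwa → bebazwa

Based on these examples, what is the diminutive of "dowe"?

tusat and sazifva both have last vowel 'a' yet inflect differently (tusatul, besazifva), so the last vowel is not what conditions the rule; whether the stem ends in a vowel or a consonant is.
"dowe" ends in a vowel. The stems ending in a vowel (sazifva → besazifva, hinakze → behinakze, nuvo → benuvo) add the prefix be-.
The other pattern: stems ending in a consonant add -ul.
So dowe → bedowe.

bedowe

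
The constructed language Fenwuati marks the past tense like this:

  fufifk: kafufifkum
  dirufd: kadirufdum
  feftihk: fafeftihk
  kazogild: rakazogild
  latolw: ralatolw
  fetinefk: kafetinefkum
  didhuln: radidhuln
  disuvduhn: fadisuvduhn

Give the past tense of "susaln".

rasusaln

dirufd and kazogild both end in -d yet inflect differently (kadirufdum, rakazogild), so the final letter is not what conditions the rule; the second-to-last letter is.
"susaln" has second-to-last letter 'l'. The stems whose second-to-last letter is 'l' (kazogild → rakazogild, didhuln → radidhuln, latolw → ralatolw) add the prefix ra-.
So susaln → rasusaln.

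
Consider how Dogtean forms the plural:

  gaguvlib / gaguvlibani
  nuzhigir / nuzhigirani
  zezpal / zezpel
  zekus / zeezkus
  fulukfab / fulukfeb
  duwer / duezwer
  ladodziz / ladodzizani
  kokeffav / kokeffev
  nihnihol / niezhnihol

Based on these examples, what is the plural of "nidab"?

nideb

"nidab" has last vowel 'a'. The stems whose last vowel is 'a' (fulukfab → fulukfeb, kokeffav → kokeffev, zezpal → zezpel) change the last vowel to 'e'.
So nidab → nideb.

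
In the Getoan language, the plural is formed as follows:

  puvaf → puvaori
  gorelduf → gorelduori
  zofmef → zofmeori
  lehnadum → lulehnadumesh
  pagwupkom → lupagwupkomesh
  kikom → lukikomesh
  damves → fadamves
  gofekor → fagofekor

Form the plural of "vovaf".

vovaori

gorelduf and lehnadum both have last vowel 'u' yet inflect differently (gorelduori, lulehnadumesh), so the last vowel is not what conditions the rule; the final letter is.
"vovaf" ends in -f. The stems ending in -f (puvaf → puvaori, gorelduf → gorelduori, zofmef → zofmeori) drop the final letter and add -ori.
The other patterns: stems ending in -m add lu- … -esh around the stem; stems ending in -r or -s add the prefix fa-.
So vovaf → vovaori.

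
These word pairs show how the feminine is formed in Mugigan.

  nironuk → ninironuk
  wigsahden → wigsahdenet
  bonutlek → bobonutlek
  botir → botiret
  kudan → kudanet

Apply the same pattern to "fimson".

bonutlek and wigsahden both have last vowel 'e' yet inflect differently (bobonutlek, wigsahdenet), so the last vowel is not what conditions the rule; the final letter is.
"fimson" ends in -n. The stems ending in -n (kudan → kudanet, wigsahden → wigsahdenet) add -et.
The other pattern: stems ending in -k repeat the first consonant+vowel as a prefix.
So fimson → fimsonet.

fimsonet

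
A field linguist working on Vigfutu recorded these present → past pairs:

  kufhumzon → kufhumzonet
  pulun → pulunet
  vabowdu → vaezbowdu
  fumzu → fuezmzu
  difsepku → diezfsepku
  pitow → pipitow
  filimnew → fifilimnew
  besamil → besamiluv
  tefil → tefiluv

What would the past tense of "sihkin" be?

sihkinet

pulun and vabowdu both have last vowel 'u' yet inflect differently (pulunet, vaezbowdu), so the last vowel is not what conditions the rule; the final letter is.
"sihkin" ends in -n. The stems ending in -n (kufhumzon → kufhumzonet, pulun → pulunet) add -et.
So sihkin → sihkinet.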